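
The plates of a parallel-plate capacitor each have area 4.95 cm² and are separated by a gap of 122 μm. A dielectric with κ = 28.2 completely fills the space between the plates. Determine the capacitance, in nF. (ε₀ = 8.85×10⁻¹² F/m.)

C ≈ 1.01 nF

A = 4.95 cm² = 4.95×10⁻⁴ m².
C = κε₀A/d = 28.2 × 8.85×10⁻¹² × 4.95×10⁻⁴ / 1.22×10⁻⁴ = 1.01×10⁻⁹ F.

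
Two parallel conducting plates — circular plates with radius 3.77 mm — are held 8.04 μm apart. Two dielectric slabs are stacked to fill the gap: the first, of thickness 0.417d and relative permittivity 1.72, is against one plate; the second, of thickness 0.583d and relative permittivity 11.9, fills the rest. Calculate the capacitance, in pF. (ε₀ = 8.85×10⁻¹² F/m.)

A = π(3.77 mm)² = 4.47×10⁻⁵ m².
Stacked slabs ⇒ two capacitors in series, each with the full plate area.
C₁ = κ₁ε₀A/d₁ = 1.72 × 8.85×10⁻¹² × 4.47×10⁻⁵ / 3.35×10⁻⁶ = 2.03×10⁻¹⁰ F.
C₂ = κ₂ε₀A/d₂ = 11.9 × 8.85×10⁻¹² × 4.47×10⁻⁵ / 4.69×10⁻⁶ = 1.00×10⁻⁹ F.
C = (1/C₁ + 1/C₂)⁻¹ = 1.69×10⁻¹⁰ F.

C ≈ 169 pF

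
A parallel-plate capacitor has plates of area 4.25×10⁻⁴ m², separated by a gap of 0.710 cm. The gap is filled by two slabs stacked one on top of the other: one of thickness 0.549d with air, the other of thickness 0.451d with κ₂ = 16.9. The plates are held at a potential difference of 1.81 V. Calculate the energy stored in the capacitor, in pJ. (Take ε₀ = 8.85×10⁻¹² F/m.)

Stacked slabs ⇒ two capacitors in series, each with the full plate area.
C₁ = κ₁ε₀A/d₁ = 1.00 × 8.85×10⁻¹² × 4.25×10⁻⁴ / 3.90×10⁻³ = 9.65×10⁻¹³ F.
C₂ = κ₂ε₀A/d₂ = 16.9 × 8.85×10⁻¹² × 4.25×10⁻⁴ / 3.20×10⁻³ = 1.99×10⁻¹¹ F.
C = (1/C₁ + 1/C₂)⁻¹ = 9.20×10⁻¹³ F.
U = ½CV² = ½ × 9.20×10⁻¹³ × (1.81)² = 1.51×10⁻¹² J.

U ≈ 1.51 pJ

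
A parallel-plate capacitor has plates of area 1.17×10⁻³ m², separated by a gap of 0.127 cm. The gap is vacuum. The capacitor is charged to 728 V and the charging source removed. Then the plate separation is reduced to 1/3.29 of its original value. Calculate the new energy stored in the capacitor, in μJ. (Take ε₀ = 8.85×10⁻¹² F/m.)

Initially C₁ = ε₀A/d = 8.85×10⁻¹² × 1.17×10⁻³ / 1.27×10⁻³ = 8.15×10⁻¹² F.
U₁ = 2.16×10⁻⁶ J.
Isolated ⇒ Q is held fixed. C₂ = 3.29 C₁ and U = Q²/(2C), so U₂/U₁ = C₁/C₂ = 0.304.
U₂ = 0.304 × 2.16×10⁻⁶ = 6.57×10⁻⁷ J.

U ≈ 0.657 μJ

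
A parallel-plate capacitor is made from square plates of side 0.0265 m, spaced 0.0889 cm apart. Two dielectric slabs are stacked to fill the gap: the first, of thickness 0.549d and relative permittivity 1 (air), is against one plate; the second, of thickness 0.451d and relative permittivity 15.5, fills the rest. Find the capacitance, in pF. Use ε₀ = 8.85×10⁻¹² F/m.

12.1 pF

A = (0.0265 m)² = 7.02×10⁻⁴ m².
Stacked slabs ⇒ two capacitors in series, each with the full plate area.
C₁ = κ₁ε₀A/d₁ = 1.00 × 8.85×10⁻¹² × 7.02×10⁻⁴ / 4.88×10⁻⁴ = 1.27×10⁻¹¹ F.
C₂ = κ₂ε₀A/d₂ = 15.5 × 8.85×10⁻¹² × 7.02×10⁻⁴ / 4.01×10⁻⁴ = 2.40×10⁻¹⁰ F.
C = (1/C₁ + 1/C₂)⁻¹ = 1.21×10⁻¹¹ F.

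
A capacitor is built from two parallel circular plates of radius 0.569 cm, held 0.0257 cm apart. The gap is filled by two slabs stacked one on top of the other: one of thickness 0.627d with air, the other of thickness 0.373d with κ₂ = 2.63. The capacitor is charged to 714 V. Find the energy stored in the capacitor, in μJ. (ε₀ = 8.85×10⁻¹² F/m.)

U ≈ 1.16 μJ

A = π(0.569 cm)² = 1.02×10⁻⁴ m².
Stacked slabs ⇒ two capacitors in series, each with the full plate area.
C₁ = κ₁ε₀A/d₁ = 1.00 × 8.85×10⁻¹² × 1.02×10⁻⁴ / 1.61×10⁻⁴ = 5.59×10⁻¹² F.
C₂ = κ₂ε₀A/d₂ = 2.63 × 8.85×10⁻¹² × 1.02×10⁻⁴ / 9.59×10⁻⁵ = 2.47×10⁻¹¹ F.
C = (1/C₁ + 1/C₂)⁻¹ = 4.56×10⁻¹² F.
U = ½CV² = ½ × 4.56×10⁻¹² × (714)² = 1.16×10⁻⁶ J.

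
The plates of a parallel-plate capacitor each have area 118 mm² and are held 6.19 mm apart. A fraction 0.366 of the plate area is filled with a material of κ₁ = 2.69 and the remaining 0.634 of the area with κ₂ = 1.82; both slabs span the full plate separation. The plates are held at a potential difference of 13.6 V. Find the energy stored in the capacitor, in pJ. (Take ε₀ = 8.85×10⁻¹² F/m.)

33.4 pJ

A = 118 mm² = 1.18×10⁻⁴ m².
Side-by-side slabs ⇒ two capacitors in parallel, each spanning the full gap.
C₁ = κ₁ε₀A₁/d = 2.69 × 8.85×10⁻¹² × 4.32×10⁻⁵ / 6.19×10⁻³ = 1.66×10⁻¹³ F.
C₂ = κ₂ε₀A₂/d = 1.82 × 8.85×10⁻¹² × 7.48×10⁻⁵ / 6.19×10⁻³ = 1.95×10⁻¹³ F.
C = C₁ + C₂ = 3.61×10⁻¹³ F.
U = ½CV² = ½ × 3.61×10⁻¹³ × (13.6)² = 3.34×10⁻¹¹ J.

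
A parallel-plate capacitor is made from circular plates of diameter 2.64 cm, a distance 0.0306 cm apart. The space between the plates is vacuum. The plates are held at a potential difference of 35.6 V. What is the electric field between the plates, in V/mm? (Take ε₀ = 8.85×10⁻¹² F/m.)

116 V/mm

E = V/d = 35.6 / 3.06×10⁻⁴ = 1.16×10⁵ V/m.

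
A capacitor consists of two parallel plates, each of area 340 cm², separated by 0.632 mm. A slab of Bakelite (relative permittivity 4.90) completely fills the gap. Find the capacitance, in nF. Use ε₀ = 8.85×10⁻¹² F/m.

2.33 nF

A = 340 cm² = 3.40×10⁻² m².
C = κε₀A/d = 4.90 × 8.85×10⁻¹² × 3.40×10⁻² / 6.32×10⁻⁴ = 2.33×10⁻⁹ F.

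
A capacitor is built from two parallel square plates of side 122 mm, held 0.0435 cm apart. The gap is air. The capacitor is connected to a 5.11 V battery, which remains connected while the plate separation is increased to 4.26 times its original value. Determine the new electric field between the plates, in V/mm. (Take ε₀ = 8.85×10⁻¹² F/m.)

A = (122 mm)² = 1.49×10⁻² m².
Initially C₁ = ε₀A/d = 8.85×10⁻¹² × 1.49×10⁻² / 4.35×10⁻⁴ = 3.03×10⁻¹⁰ F.
E₁ = 1.17×10⁴ V/m.
Battery connected ⇒ V is held fixed. E = V/d, so E₂/E₁ = d₁/d₂ = 0.235.
E₂ = 0.235 × 1.17×10⁴ = 2.76×10³ V/m.

2.76 V/mm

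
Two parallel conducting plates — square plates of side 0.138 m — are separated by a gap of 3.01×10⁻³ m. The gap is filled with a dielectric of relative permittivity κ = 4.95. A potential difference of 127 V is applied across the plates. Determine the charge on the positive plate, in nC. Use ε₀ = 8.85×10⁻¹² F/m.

A = (0.138 m)² = 1.90×10⁻² m².
C = κε₀A/d = 4.95 × 8.85×10⁻¹² × 1.90×10⁻² / 3.01×10⁻³ = 2.77×10⁻¹⁰ F.
Q = CV = 2.77×10⁻¹⁰ × 127 = 3.52×10⁻⁸ C.

35.2 nC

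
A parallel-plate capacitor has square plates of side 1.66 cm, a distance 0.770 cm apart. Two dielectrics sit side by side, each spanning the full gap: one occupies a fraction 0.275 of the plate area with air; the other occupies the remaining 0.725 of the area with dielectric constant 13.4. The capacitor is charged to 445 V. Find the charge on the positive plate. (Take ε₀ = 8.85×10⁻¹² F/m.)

A = (1.66 cm)² = 2.76×10⁻⁴ m².
Side-by-side slabs ⇒ two capacitors in parallel, each spanning the full gap.
C₁ = κ₁ε₀A₁/d = 1.00 × 8.85×10⁻¹² × 7.58×10⁻⁵ / 7.70×10⁻³ = 8.71×10⁻¹⁴ F.
C₂ = κ₂ε₀A₂/d = 13.4 × 8.85×10⁻¹² × 2.00×10⁻⁴ / 7.70×10⁻³ = 3.08×10⁻¹² F.
C = C₁ + C₂ = 3.16×10⁻¹² F.
Q = CV = 3.16×10⁻¹² × 445 = 1.41×10⁻⁹ C.

Q ≈ 1.41 nC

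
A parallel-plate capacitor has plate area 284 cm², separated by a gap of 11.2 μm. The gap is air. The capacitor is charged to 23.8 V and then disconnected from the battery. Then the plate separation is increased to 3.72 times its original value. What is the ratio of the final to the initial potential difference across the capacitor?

V₂/V₁ ≈ 3.72

Isolated ⇒ Q is held fixed.
C₂ = 0.269 C₁ and V = Q/C, so V₂/V₁ = C₁/C₂ = 3.72.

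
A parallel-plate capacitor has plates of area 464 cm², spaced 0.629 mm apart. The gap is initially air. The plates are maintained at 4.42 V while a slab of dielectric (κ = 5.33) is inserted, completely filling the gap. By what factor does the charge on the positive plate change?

Battery connected ⇒ V is held fixed.
C₂ = 5.33 C₁ and Q = CV, so Q₂/Q₁ = C₂/C₁ = 5.33.

Q₂/Q₁ ≈ 5.33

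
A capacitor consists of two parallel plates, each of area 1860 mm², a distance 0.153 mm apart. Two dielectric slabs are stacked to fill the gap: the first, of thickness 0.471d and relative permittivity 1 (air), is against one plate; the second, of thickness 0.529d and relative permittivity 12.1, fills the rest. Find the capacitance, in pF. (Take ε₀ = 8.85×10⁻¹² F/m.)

209 pF

A = 1860 mm² = 1.86×10⁻³ m².
Stacked slabs ⇒ two capacitors in series, each with the full plate area.
C₁ = κ₁ε₀A/d₁ = 1.00 × 8.85×10⁻¹² × 1.86×10⁻³ / 7.21×10⁻⁵ = 2.28×10⁻¹⁰ F.
C₂ = κ₂ε₀A/d₂ = 12.1 × 8.85×10⁻¹² × 1.86×10⁻³ / 8.09×10⁻⁵ = 2.46×10⁻⁹ F.
C = (1/C₁ + 1/C₂)⁻¹ = 2.09×10⁻¹⁰ F.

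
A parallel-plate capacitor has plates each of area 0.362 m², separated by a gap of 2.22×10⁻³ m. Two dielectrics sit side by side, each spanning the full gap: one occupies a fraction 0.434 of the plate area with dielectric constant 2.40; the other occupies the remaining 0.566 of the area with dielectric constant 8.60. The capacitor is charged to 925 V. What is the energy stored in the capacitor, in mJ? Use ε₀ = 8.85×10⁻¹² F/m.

Side-by-side slabs ⇒ two capacitors in parallel, each spanning the full gap.
C₁ = κ₁ε₀A₁/d = 2.40 × 8.85×10⁻¹² × 0.157 / 2.22×10⁻³ = 1.50×10⁻⁹ F.
C₂ = κ₂ε₀A₂/d = 8.60 × 8.85×10⁻¹² × 0.205 / 2.22×10⁻³ = 7.02×10⁻⁹ F.
C = C₁ + C₂ = 8.53×10⁻⁹ F.
U = ½CV² = ½ × 8.53×10⁻⁹ × (925)² = 3.65×10⁻³ J.

U ≈ 3.65 mJ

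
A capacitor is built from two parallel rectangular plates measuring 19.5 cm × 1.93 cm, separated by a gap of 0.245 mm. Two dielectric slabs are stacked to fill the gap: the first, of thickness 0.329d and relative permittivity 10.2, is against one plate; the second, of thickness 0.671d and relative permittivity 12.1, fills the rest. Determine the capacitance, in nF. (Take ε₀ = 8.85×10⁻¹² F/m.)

1.55 nF

A = 19.5 × 1.93 cm² = 3.76×10⁻³ m².
Stacked slabs ⇒ two capacitors in series, each with the full plate area.
C₁ = κ₁ε₀A/d₁ = 10.2 × 8.85×10⁻¹² × 3.76×10⁻³ / 8.06×10⁻⁵ = 4.21×10⁻⁹ F.
C₂ = κ₂ε₀A/d₂ = 12.1 × 8.85×10⁻¹² × 3.76×10⁻³ / 1.64×10⁻⁴ = 2.45×10⁻⁹ F.
C = (1/C₁ + 1/C₂)⁻¹ = 1.55×10⁻⁹ F.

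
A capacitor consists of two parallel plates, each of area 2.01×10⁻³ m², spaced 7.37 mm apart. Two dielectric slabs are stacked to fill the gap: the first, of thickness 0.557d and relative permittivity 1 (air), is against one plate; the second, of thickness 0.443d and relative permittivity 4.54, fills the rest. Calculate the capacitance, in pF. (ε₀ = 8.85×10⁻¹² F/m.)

Stacked slabs ⇒ two capacitors in series, each with the full plate area.
C₁ = κ₁ε₀A/d₁ = 1.00 × 8.85×10⁻¹² × 2.01×10⁻³ / 4.11×10⁻³ = 4.33×10⁻¹² F.
C₂ = κ₂ε₀A/d₂ = 4.54 × 8.85×10⁻¹² × 2.01×10⁻³ / 3.26×10⁻³ = 2.47×10⁻¹¹ F.
C = (1/C₁ + 1/C₂)⁻¹ = 3.69×10⁻¹² F.

C ≈ 3.69 pF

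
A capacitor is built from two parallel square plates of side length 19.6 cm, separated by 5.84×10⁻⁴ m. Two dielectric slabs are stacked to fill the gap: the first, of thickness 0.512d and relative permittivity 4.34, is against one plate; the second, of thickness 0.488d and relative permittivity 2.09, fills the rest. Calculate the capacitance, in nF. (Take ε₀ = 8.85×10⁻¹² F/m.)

C ≈ 1.66 nF

A = (19.6 cm)² = 3.84×10⁻² m².
Stacked slabs ⇒ two capacitors in series, each with the full plate area.
C₁ = κ₁ε₀A/d₁ = 4.34 × 8.85×10⁻¹² × 3.84×10⁻² / 2.99×10⁻⁴ = 4.93×10⁻⁹ F.
C₂ = κ₂ε₀A/d₂ = 2.09 × 8.85×10⁻¹² × 3.84×10⁻² / 2.85×10⁻⁴ = 2.49×10⁻⁹ F.
C = (1/C₁ + 1/C₂)⁻¹ = 1.66×10⁻⁹ F.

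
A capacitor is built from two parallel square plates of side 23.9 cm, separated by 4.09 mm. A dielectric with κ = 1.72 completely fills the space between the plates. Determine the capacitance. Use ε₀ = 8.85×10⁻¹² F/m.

213 pF

A = (23.9 cm)² = 5.71×10⁻² m².
C = κε₀A/d = 1.72 × 8.85×10⁻¹² × 5.71×10⁻² / 4.09×10⁻³ = 2.13×10⁻¹⁰ F.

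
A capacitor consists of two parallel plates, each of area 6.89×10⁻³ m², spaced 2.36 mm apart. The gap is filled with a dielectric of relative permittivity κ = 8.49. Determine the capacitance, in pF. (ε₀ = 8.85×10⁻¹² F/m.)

219 pF

C = κε₀A/d = 8.49 × 8.85×10⁻¹² × 6.89×10⁻³ / 2.36×10⁻³ = 2.19×10⁻¹⁰ F.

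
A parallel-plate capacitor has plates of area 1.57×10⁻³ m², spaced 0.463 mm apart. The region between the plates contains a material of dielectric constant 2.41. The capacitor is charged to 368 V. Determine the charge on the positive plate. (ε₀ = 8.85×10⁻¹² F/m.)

C = κε₀A/d = 2.41 × 8.85×10⁻¹² × 1.57×10⁻³ / 4.63×10⁻⁴ = 7.23×10⁻¹¹ F.
Q = CV = 7.23×10⁻¹¹ × 368 = 2.66×10⁻⁸ C.

26.6 nC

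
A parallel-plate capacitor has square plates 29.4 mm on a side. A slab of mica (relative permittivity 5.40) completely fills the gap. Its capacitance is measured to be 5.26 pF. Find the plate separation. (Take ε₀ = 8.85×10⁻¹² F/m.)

A = (29.4 mm)² = 8.64×10⁻⁴ m².
d = κε₀A/C = 5.40 × 8.85×10⁻¹² × 8.64×10⁻⁴ / 5.26×10⁻¹² = 7.85×10⁻³ m.

d ≈ 7.85 mm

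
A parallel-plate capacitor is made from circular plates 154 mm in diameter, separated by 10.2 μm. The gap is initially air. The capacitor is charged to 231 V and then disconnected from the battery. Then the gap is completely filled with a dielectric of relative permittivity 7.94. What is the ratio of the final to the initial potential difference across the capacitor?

Isolated ⇒ Q is held fixed.
C₂ = 7.94 C₁ and V = Q/C, so V₂/V₁ = C₁/C₂ = 0.126.

V₂/V₁ ≈ 0.126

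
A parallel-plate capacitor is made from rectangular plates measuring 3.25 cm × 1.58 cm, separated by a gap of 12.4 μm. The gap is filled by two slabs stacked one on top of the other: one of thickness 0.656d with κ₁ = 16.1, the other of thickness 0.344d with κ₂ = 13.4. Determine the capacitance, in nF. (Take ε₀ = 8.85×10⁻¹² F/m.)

C ≈ 5.52 nF

A = 3.25 × 1.58 cm² = 5.13×10⁻⁴ m².
Stacked slabs ⇒ two capacitors in series, each with the full plate area.
C₁ = κ₁ε₀A/d₁ = 16.1 × 8.85×10⁻¹² × 5.13×10⁻⁴ / 8.13×10⁻⁶ = 8.99×10⁻⁹ F.
C₂ = κ₂ε₀A/d₂ = 13.4 × 8.85×10⁻¹² × 5.13×10⁻⁴ / 4.27×10⁻⁶ = 1.43×10⁻⁸ F.
C = (1/C₁ + 1/C₂)⁻¹ = 5.52×10⁻⁹ F.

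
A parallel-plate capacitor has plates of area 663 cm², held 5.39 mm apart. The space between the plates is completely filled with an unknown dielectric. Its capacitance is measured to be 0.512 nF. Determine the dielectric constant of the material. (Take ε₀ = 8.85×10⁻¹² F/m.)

κ ≈ 4.70

A = 663 cm² = 6.63×10⁻² m².
κ = Cd/(ε₀A) = 5.12×10⁻¹⁰ × 5.39×10⁻³ / (8.85×10⁻¹² × 6.63×10⁻²) = 4.70.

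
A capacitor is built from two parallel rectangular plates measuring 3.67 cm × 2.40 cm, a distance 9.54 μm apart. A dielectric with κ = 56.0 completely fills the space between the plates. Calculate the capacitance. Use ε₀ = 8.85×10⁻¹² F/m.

A = 3.67 × 2.40 cm² = 8.81×10⁻⁴ m².
C = κε₀A/d = 56.0 × 8.85×10⁻¹² × 8.81×10⁻⁴ / 9.54×10⁻⁶ = 4.58×10⁻⁸ F.

C ≈ 45.8 nF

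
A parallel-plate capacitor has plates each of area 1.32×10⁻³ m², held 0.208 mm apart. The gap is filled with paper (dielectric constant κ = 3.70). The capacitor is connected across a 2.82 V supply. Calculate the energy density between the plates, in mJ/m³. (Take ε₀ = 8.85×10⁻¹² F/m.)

E = V/d = 2.82 / 2.08×10⁻⁴ = 1.36×10⁴ V/m.
u = ½κε₀E² = ½ × 3.70 × 8.85×10⁻¹² × (1.36×10⁴)² = 3.01×10⁻³ J/m³.

u ≈ 3.01 mJ/m³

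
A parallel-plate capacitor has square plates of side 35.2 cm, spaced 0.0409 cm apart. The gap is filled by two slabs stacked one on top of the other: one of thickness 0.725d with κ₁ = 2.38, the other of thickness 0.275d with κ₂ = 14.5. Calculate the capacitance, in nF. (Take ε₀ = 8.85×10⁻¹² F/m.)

A = (35.2 cm)² = 0.124 m².
Stacked slabs ⇒ two capacitors in series, each with the full plate area.
C₁ = κ₁ε₀A/d₁ = 2.38 × 8.85×10⁻¹² × 0.124 / 2.97×10⁻⁴ = 8.80×10⁻⁹ F.
C₂ = κ₂ε₀A/d₂ = 14.5 × 8.85×10⁻¹² × 0.124 / 1.12×10⁻⁴ = 1.41×10⁻⁷ F.
C = (1/C₁ + 1/C₂)⁻¹ = 8.29×10⁻⁹ F.

C ≈ 8.29 nF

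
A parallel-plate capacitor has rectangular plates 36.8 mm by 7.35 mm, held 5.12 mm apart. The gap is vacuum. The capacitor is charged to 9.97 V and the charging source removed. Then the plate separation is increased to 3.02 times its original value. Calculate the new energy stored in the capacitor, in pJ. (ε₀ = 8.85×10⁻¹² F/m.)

U ≈ 70.2 pJ

A = 36.8 × 7.35 mm² = 2.70×10⁻⁴ m².
Initially C₁ = ε₀A/d = 8.85×10⁻¹² × 2.70×10⁻⁴ / 5.12×10⁻³ = 4.68×10⁻¹³ F.
U₁ = 2.32×10⁻¹¹ J.
Isolated ⇒ Q is held fixed. C₂ = 0.331 C₁ and U = Q²/(2C), so U₂/U₁ = C₁/C₂ = 3.02.
U₂ = 3.02 × 2.32×10⁻¹¹ = 7.02×10⁻¹¹ J.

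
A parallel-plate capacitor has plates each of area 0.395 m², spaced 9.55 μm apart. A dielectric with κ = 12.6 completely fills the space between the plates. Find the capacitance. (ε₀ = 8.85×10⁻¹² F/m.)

4.61 μF

C = κε₀A/d = 12.6 × 8.85×10⁻¹² × 0.395 / 9.55×10⁻⁶ = 4.61×10⁻⁶ F.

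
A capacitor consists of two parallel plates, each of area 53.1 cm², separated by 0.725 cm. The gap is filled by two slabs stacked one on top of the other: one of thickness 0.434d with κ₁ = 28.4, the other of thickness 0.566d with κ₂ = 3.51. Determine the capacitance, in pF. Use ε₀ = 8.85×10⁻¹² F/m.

A = 53.1 cm² = 5.31×10⁻³ m².
Stacked slabs ⇒ two capacitors in series, each with the full plate area.
C₁ = κ₁ε₀A/d₁ = 28.4 × 8.85×10⁻¹² × 5.31×10⁻³ / 3.15×10⁻³ = 4.24×10⁻¹⁰ F.
C₂ = κ₂ε₀A/d₂ = 3.51 × 8.85×10⁻¹² × 5.31×10⁻³ / 4.10×10⁻³ = 4.02×10⁻¹¹ F.
C = (1/C₁ + 1/C₂)⁻¹ = 3.67×10⁻¹¹ F.

C ≈ 36.7 pF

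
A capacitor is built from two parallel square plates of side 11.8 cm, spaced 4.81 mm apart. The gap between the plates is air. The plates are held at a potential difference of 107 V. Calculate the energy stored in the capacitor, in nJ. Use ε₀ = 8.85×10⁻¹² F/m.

A = (11.8 cm)² = 1.39×10⁻² m².
C = ε₀A/d = 8.85×10⁻¹² × 1.39×10⁻² / 4.81×10⁻³ = 2.56×10⁻¹¹ F.
U = ½CV² = ½ × 2.56×10⁻¹¹ × (107)² = 1.47×10⁻⁷ J.

U ≈ 147 nJ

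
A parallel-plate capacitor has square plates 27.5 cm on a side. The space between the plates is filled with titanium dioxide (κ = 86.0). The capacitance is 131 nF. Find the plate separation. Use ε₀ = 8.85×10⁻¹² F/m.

A = (27.5 cm)² = 7.56×10⁻² m².
d = κε₀A/C = 86.0 × 8.85×10⁻¹² × 7.56×10⁻² / 1.31×10⁻⁷ = 4.39×10⁻⁴ m.

d ≈ 439 μm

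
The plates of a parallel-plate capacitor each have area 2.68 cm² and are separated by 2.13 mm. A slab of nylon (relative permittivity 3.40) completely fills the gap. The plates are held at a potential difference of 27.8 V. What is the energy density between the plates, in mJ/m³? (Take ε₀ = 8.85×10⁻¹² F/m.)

E = V/d = 27.8 / 2.13×10⁻³ = 1.31×10⁴ V/m.
u = ½κε₀E² = ½ × 3.40 × 8.85×10⁻¹² × (1.31×10⁴)² = 2.56×10⁻³ J/m³.

u ≈ 2.56 mJ/m³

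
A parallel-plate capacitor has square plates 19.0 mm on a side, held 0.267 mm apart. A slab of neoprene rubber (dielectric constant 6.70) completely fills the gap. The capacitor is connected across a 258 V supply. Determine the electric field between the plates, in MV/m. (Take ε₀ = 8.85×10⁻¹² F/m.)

E ≈ 0.966 MV/m

E = V/d = 258 / 2.67×10⁻⁴ = 9.66×10⁵ V/m.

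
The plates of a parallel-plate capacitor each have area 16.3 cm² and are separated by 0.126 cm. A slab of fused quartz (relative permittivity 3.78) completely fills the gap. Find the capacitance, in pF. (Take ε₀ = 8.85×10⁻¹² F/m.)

A = 16.3 cm² = 1.63×10⁻³ m².
C = κε₀A/d = 3.78 × 8.85×10⁻¹² × 1.63×10⁻³ / 1.26×10⁻³ = 4.33×10⁻¹¹ F.

43.3 pF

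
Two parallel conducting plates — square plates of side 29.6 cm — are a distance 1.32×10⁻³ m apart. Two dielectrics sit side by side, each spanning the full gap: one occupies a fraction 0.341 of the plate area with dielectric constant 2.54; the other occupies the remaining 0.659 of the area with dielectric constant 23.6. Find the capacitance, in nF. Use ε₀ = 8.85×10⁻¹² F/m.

C ≈ 9.64 nF

A = (29.6 cm)² = 8.76×10⁻² m².
Side-by-side slabs ⇒ two capacitors in parallel, each spanning the full gap.
C₁ = κ₁ε₀A₁/d = 2.54 × 8.85×10⁻¹² × 2.99×10⁻² / 1.32×10⁻³ = 5.09×10⁻¹⁰ F.
C₂ = κ₂ε₀A₂/d = 23.6 × 8.85×10⁻¹² × 5.77×10⁻² / 1.32×10⁻³ = 9.14×10⁻⁹ F.
C = C₁ + C₂ = 9.64×10⁻⁹ F.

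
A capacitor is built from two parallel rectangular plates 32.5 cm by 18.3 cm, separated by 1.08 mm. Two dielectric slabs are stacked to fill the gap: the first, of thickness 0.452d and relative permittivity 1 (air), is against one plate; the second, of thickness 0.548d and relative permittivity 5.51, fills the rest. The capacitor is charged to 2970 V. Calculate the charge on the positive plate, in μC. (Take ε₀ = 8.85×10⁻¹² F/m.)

A = 32.5 × 18.3 cm² = 5.95×10⁻² m².
Stacked slabs ⇒ two capacitors in series, each with the full plate area.
C₁ = κ₁ε₀A/d₁ = 1.00 × 8.85×10⁻¹² × 5.95×10⁻² / 4.88×10⁻⁴ = 1.08×10⁻⁹ F.
C₂ = κ₂ε₀A/d₂ = 5.51 × 8.85×10⁻¹² × 5.95×10⁻² / 5.92×10⁻⁴ = 4.90×10⁻⁹ F.
C = (1/C₁ + 1/C₂)⁻¹ = 8.84×10⁻¹⁰ F.
Q = CV = 8.84×10⁻¹⁰ × 2970 = 2.62×10⁻⁶ C.

Q ≈ 2.62 μC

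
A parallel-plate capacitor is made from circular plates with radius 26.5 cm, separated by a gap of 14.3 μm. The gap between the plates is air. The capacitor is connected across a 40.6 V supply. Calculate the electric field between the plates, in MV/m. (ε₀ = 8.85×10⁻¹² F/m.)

2.84 MV/m

E = V/d = 40.6 / 1.43×10⁻⁵ = 2.84×10⁶ V/m.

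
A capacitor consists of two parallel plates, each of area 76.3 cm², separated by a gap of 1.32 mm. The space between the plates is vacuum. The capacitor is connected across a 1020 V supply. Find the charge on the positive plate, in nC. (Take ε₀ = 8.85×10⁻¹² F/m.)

Q ≈ 52.2 nC

A = 76.3 cm² = 7.63×10⁻³ m².
C = ε₀A/d = 8.85×10⁻¹² × 7.63×10⁻³ / 1.32×10⁻³ = 5.12×10⁻¹¹ F.
Q = CV = 5.12×10⁻¹¹ × 1020 = 5.22×10⁻⁸ C.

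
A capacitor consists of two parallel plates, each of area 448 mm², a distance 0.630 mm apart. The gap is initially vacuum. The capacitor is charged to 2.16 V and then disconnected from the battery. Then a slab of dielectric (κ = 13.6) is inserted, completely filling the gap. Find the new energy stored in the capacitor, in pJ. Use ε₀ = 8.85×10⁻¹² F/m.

U ≈ 1.08 pJ

A = 448 mm² = 4.48×10⁻⁴ m².
Initially C₁ = ε₀A/d = 8.85×10⁻¹² × 4.48×10⁻⁴ / 6.30×10⁻⁴ = 6.29×10⁻¹² F.
U₁ = 1.47×10⁻¹¹ J.
Isolated ⇒ Q is held fixed. C₂ = 13.6 C₁ and U = Q²/(2C), so U₂/U₁ = C₁/C₂ = 0.0735.
U₂ = 0.0735 × 1.47×10⁻¹¹ = 1.08×10⁻¹² J.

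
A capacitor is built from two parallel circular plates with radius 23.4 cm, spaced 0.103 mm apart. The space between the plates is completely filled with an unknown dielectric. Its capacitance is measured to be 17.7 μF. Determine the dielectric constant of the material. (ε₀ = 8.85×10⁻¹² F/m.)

κ ≈ 1198

A = π(23.4 cm)² = 0.172 m².
κ = Cd/(ε₀A) = 1.77×10⁻⁵ × 1.03×10⁻⁴ / (8.85×10⁻¹² × 0.172) = 1198.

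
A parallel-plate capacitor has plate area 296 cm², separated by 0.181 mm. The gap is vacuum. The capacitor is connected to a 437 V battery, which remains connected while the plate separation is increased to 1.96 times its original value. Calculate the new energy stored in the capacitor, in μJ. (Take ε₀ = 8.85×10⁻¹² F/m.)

A = 296 cm² = 2.96×10⁻² m².
Initially C₁ = ε₀A/d = 8.85×10⁻¹² × 2.96×10⁻² / 1.81×10⁻⁴ = 1.45×10⁻⁹ F.
U₁ = 1.38×10⁻⁴ J.
Battery connected ⇒ V is held fixed. C₂ = 0.510 C₁ and U = ½CV², so U₂/U₁ = C₂/C₁ = 0.510.
U₂ = 0.510 × 1.38×10⁻⁴ = 7.05×10⁻⁵ J.

70.5 μJ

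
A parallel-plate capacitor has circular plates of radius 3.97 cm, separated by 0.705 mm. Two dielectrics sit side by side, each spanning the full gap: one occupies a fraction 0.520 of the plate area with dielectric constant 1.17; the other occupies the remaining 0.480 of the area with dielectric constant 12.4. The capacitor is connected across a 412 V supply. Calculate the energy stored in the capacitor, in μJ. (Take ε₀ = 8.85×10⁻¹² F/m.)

34.6 μJ

A = π(3.97 cm)² = 4.95×10⁻³ m².
Side-by-side slabs ⇒ two capacitors in parallel, each spanning the full gap.
C₁ = κ₁ε₀A₁/d = 1.17 × 8.85×10⁻¹² × 2.57×10⁻³ / 7.05×10⁻⁴ = 3.78×10⁻¹¹ F.
C₂ = κ₂ε₀A₂/d = 12.4 × 8.85×10⁻¹² × 2.38×10⁻³ / 7.05×10⁻⁴ = 3.70×10⁻¹⁰ F.
C = C₁ + C₂ = 4.08×10⁻¹⁰ F.
U = ½CV² = ½ × 4.08×10⁻¹⁰ × (412)² = 3.46×10⁻⁵ J.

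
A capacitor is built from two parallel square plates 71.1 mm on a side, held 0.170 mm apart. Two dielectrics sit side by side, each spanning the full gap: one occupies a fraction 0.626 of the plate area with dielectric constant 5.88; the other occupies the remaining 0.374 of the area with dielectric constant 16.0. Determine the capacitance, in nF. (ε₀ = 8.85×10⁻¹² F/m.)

A = (71.1 mm)² = 5.06×10⁻³ m².
Side-by-side slabs ⇒ two capacitors in parallel, each spanning the full gap.
C₁ = κ₁ε₀A₁/d = 5.88 × 8.85×10⁻¹² × 3.16×10⁻³ / 1.70×10⁻⁴ = 9.69×10⁻¹⁰ F.
C₂ = κ₂ε₀A₂/d = 16.0 × 8.85×10⁻¹² × 1.89×10⁻³ / 1.70×10⁻⁴ = 1.57×10⁻⁹ F.
C = C₁ + C₂ = 2.54×10⁻⁹ F.

C ≈ 2.54 nF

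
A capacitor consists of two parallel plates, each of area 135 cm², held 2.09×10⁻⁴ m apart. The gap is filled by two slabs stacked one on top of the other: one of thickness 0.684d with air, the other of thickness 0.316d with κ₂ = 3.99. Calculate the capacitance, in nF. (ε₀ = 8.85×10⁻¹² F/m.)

A = 135 cm² = 1.35×10⁻² m².
Stacked slabs ⇒ two capacitors in series, each with the full plate area.
C₁ = κ₁ε₀A/d₁ = 1.00 × 8.85×10⁻¹² × 1.35×10⁻² / 1.43×10⁻⁴ = 8.36×10⁻¹⁰ F.
C₂ = κ₂ε₀A/d₂ = 3.99 × 8.85×10⁻¹² × 1.35×10⁻² / 6.60×10⁻⁵ = 7.22×10⁻⁹ F.
C = (1/C₁ + 1/C₂)⁻¹ = 7.49×10⁻¹⁰ F.

C ≈ 0.749 nF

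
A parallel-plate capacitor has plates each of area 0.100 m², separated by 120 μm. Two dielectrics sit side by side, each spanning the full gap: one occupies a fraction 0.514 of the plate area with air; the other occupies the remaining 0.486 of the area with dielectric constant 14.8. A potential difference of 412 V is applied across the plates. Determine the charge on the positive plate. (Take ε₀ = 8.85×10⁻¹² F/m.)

Side-by-side slabs ⇒ two capacitors in parallel, each spanning the full gap.
C₁ = κ₁ε₀A₁/d = 1.00 × 8.85×10⁻¹² × 5.14×10⁻² / 1.20×10⁻⁴ = 3.79×10⁻⁹ F.
C₂ = κ₂ε₀A₂/d = 14.8 × 8.85×10⁻¹² × 4.86×10⁻² / 1.20×10⁻⁴ = 5.30×10⁻⁸ F.
C = C₁ + C₂ = 5.68×10⁻⁸ F.
Q = CV = 5.68×10⁻⁸ × 412 = 2.34×10⁻⁵ C.

Q ≈ 23.4 μC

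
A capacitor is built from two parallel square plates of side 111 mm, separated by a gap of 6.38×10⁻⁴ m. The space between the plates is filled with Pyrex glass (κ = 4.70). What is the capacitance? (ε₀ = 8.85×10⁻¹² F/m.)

A = (111 mm)² = 1.23×10⁻² m².
C = κε₀A/d = 4.70 × 8.85×10⁻¹² × 1.23×10⁻² / 6.38×10⁻⁴ = 8.03×10⁻¹⁰ F.

C ≈ 0.803 nF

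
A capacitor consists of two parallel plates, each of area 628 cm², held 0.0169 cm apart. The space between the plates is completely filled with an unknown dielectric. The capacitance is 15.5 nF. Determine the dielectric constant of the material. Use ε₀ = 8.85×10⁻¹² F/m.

κ ≈ 4.71

A = 628 cm² = 6.28×10⁻² m².
κ = Cd/(ε₀A) = 1.55×10⁻⁸ × 1.69×10⁻⁴ / (8.85×10⁻¹² × 6.28×10⁻²) = 4.71.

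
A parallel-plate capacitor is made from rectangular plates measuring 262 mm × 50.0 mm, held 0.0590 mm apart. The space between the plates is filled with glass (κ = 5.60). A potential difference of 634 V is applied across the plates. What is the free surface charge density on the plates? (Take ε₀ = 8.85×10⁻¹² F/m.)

A = 262 × 50.0 mm² = 1.31×10⁻² m².
C = κε₀A/d = 5.60 × 8.85×10⁻¹² × 1.31×10⁻² / 5.90×10⁻⁵ = 1.10×10⁻⁸ F.
σ = Q/A = CV/A = 1.10×10⁻⁸ × 634 / 1.31×10⁻² = 5.33×10⁻⁴ C/m².

53.3 nC/cm²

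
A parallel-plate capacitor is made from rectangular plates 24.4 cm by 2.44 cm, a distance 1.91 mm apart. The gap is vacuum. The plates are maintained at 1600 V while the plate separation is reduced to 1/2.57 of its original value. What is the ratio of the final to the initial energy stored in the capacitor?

U₂/U₁ ≈ 2.57

Battery connected ⇒ V is held fixed.
C₂ = 2.57 C₁ and U = ½CV², so U₂/U₁ = C₂/C₁ = 2.57.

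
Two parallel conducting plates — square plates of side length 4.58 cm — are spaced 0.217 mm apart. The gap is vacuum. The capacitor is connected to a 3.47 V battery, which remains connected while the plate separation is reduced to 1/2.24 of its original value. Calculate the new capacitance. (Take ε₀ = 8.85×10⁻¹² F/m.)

A = (4.58 cm)² = 2.10×10⁻³ m².
Initially C₁ = ε₀A/d = 8.85×10⁻¹² × 2.10×10⁻³ / 2.17×10⁻⁴ = 8.55×10⁻¹¹ F.
C = ε₀A/d scales as 1/d, so C₂/C₁ = d₁/d₂ = 2.24.
C₂ = 2.24 × 8.55×10⁻¹¹ = 1.92×10⁻¹⁰ F.

192 pF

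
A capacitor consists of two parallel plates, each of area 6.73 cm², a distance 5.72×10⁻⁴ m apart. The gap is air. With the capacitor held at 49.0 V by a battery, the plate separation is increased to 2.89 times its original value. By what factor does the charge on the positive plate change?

Battery connected ⇒ V is held fixed.
C₂ = 0.346 C₁ and Q = CV, so Q₂/Q₁ = C₂/C₁ = 0.346.

0.346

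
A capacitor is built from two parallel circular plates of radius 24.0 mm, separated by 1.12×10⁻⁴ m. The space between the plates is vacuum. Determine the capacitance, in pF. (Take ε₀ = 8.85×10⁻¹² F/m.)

143 pF

A = π(24.0 mm)² = 1.81×10⁻³ m².
C = ε₀A/d = 8.85×10⁻¹² × 1.81×10⁻³ / 1.12×10⁻⁴ = 1.43×10⁻¹⁰ F.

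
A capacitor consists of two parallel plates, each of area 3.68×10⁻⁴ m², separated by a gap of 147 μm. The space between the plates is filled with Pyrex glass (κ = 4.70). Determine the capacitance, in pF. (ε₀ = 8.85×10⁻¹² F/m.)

C ≈ 104 pF

C = κε₀A/d = 4.70 × 8.85×10⁻¹² × 3.68×10⁻⁴ / 1.47×10⁻⁴ = 1.04×10⁻¹⁰ F.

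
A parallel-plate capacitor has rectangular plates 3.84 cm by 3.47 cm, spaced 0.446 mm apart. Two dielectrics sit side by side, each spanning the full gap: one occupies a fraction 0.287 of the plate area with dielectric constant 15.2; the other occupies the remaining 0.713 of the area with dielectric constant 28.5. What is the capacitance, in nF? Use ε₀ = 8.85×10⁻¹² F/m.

0.653 nF

A = 3.84 × 3.47 cm² = 1.33×10⁻³ m².
Side-by-side slabs ⇒ two capacitors in parallel, each spanning the full gap.
C₁ = κ₁ε₀A₁/d = 15.2 × 8.85×10⁻¹² × 3.82×10⁻⁴ / 4.46×10⁻⁴ = 1.15×10⁻¹⁰ F.
C₂ = κ₂ε₀A₂/d = 28.5 × 8.85×10⁻¹² × 9.50×10⁻⁴ / 4.46×10⁻⁴ = 5.37×10⁻¹⁰ F.
C = C₁ + C₂ = 6.53×10⁻¹⁰ F.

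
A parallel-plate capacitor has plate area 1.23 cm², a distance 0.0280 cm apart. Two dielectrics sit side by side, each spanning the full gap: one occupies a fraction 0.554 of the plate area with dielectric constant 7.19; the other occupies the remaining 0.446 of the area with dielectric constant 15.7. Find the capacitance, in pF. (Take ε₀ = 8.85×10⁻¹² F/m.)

42.7 pF

A = 1.23 cm² = 1.23×10⁻⁴ m².
Side-by-side slabs ⇒ two capacitors in parallel, each spanning the full gap.
C₁ = κ₁ε₀A₁/d = 7.19 × 8.85×10⁻¹² × 6.81×10⁻⁵ / 2.80×10⁻⁴ = 1.55×10⁻¹¹ F.
C₂ = κ₂ε₀A₂/d = 15.7 × 8.85×10⁻¹² × 5.49×10⁻⁵ / 2.80×10⁻⁴ = 2.72×10⁻¹¹ F.
C = C₁ + C₂ = 4.27×10⁻¹¹ F.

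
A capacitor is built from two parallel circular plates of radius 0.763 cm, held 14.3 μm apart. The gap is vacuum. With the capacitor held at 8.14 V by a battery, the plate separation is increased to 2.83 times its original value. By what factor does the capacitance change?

C₂/C₁ ≈ 0.353

C = ε₀A/d scales as 1/d, so C₂/C₁ = d₁/d₂ = 1/2.83 = 0.353.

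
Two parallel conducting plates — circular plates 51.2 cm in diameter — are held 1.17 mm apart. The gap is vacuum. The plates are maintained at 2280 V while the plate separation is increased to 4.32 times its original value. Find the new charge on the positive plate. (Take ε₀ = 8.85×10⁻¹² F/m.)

A = π(51.2/2 cm)² = 0.206 m².
Initially C₁ = ε₀A/d = 8.85×10⁻¹² × 0.206 / 1.17×10⁻³ = 1.56×10⁻⁹ F.
Q₁ = 3.55×10⁻⁶ C.
Battery connected ⇒ V is held fixed. C₂ = 0.231 C₁ and Q = CV, so Q₂/Q₁ = C₂/C₁ = 0.231.
Q₂ = 0.231 × 3.55×10⁻⁶ = 8.22×10⁻⁷ C.

Q ≈ 0.822 μC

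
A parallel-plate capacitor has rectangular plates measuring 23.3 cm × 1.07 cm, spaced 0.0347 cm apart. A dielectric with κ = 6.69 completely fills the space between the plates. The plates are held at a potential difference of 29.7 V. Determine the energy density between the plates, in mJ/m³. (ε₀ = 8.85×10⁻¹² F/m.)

u ≈ 217 mJ/m³

E = V/d = 29.7 / 3.47×10⁻⁴ = 8.56×10⁴ V/m.
u = ½κε₀E² = ½ × 6.69 × 8.85×10⁻¹² × (8.56×10⁴)² = 0.217 J/m³.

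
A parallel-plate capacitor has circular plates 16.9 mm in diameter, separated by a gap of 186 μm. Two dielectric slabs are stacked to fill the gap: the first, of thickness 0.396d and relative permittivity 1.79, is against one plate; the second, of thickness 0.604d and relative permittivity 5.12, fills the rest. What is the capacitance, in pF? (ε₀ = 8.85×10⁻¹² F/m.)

C ≈ 31.5 pF

A = π(16.9/2 mm)² = 2.24×10⁻⁴ m².
Stacked slabs ⇒ two capacitors in series, each with the full plate area.
C₁ = κ₁ε₀A/d₁ = 1.79 × 8.85×10⁻¹² × 2.24×10⁻⁴ / 7.37×10⁻⁵ = 4.82×10⁻¹¹ F.
C₂ = κ₂ε₀A/d₂ = 5.12 × 8.85×10⁻¹² × 2.24×10⁻⁴ / 1.12×10⁻⁴ = 9.05×10⁻¹¹ F.
C = (1/C₁ + 1/C₂)⁻¹ = 3.15×10⁻¹¹ F.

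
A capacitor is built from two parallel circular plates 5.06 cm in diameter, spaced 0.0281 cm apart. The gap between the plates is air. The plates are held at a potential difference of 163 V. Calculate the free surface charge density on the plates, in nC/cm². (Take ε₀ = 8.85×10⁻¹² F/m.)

A = π(5.06/2 cm)² = 2.01×10⁻³ m².
C = ε₀A/d = 8.85×10⁻¹² × 2.01×10⁻³ / 2.81×10⁻⁴ = 6.33×10⁻¹¹ F.
σ = Q/A = CV/A = 6.33×10⁻¹¹ × 163 / 2.01×10⁻³ = 5.13×10⁻⁶ C/m².

σ ≈ 0.513 nC/cm²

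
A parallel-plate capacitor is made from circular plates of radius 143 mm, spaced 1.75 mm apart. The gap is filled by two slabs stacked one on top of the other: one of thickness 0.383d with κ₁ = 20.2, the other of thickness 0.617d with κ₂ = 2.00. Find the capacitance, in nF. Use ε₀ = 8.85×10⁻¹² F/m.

A = π(143 mm)² = 6.42×10⁻² m².
Stacked slabs ⇒ two capacitors in series, each with the full plate area.
C₁ = κ₁ε₀A/d₁ = 20.2 × 8.85×10⁻¹² × 6.42×10⁻² / 6.70×10⁻⁴ = 1.71×10⁻⁸ F.
C₂ = κ₂ε₀A/d₂ = 2.00 × 8.85×10⁻¹² × 6.42×10⁻² / 1.08×10⁻³ = 1.05×10⁻⁹ F.
C = (1/C₁ + 1/C₂)⁻¹ = 9.92×10⁻¹⁰ F.

C ≈ 0.992 nF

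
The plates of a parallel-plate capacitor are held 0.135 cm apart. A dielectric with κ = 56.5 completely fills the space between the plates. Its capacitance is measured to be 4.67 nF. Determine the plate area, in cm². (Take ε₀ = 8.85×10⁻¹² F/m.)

A = Cd/(κε₀) = 4.67×10⁻⁹ × 1.35×10⁻³ / (56.5 × 8.85×10⁻¹²) = 1.26×10⁻² m².

A ≈ 126 cm²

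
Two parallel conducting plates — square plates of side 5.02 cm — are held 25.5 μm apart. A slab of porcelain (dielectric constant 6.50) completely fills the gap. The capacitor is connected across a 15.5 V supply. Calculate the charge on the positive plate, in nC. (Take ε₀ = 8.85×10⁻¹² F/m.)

A = (5.02 cm)² = 2.52×10⁻³ m².
C = κε₀A/d = 6.50 × 8.85×10⁻¹² × 2.52×10⁻³ / 2.55×10⁻⁵ = 5.68×10⁻⁹ F.
Q = CV = 5.68×10⁻⁹ × 15.5 = 8.81×10⁻⁸ C.

88.1 nC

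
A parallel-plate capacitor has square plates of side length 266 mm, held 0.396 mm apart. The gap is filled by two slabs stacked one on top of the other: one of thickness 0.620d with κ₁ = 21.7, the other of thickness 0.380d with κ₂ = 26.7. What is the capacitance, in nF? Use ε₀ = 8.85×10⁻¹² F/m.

A = (266 mm)² = 7.08×10⁻² m².
Stacked slabs ⇒ two capacitors in series, each with the full plate area.
C₁ = κ₁ε₀A/d₁ = 21.7 × 8.85×10⁻¹² × 7.08×10⁻² / 2.46×10⁻⁴ = 5.53×10⁻⁸ F.
C₂ = κ₂ε₀A/d₂ = 26.7 × 8.85×10⁻¹² × 7.08×10⁻² / 1.50×10⁻⁴ = 1.11×10⁻⁷ F.
C = (1/C₁ + 1/C₂)⁻¹ = 3.69×10⁻⁸ F.

36.9 nF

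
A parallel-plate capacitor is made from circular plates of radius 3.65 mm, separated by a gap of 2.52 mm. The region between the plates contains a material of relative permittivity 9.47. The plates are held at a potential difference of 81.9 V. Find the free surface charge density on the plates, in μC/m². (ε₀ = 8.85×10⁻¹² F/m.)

σ ≈ 2.72 μC/m²

A = π(3.65 mm)² = 4.19×10⁻⁵ m².
C = κε₀A/d = 9.47 × 8.85×10⁻¹² × 4.19×10⁻⁵ / 2.52×10⁻³ = 1.39×10⁻¹² F.
σ = Q/A = CV/A = 1.39×10⁻¹² × 81.9 / 4.19×10⁻⁵ = 2.72×10⁻⁶ C/m².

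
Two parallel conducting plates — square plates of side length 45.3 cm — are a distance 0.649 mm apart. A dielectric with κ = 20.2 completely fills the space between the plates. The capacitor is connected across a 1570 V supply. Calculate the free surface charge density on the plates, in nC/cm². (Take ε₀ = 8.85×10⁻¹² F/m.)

A = (45.3 cm)² = 0.205 m².
C = κε₀A/d = 20.2 × 8.85×10⁻¹² × 0.205 / 6.49×10⁻⁴ = 5.65×10⁻⁸ F.
σ = Q/A = CV/A = 5.65×10⁻⁸ × 1570 / 0.205 = 4.32×10⁻⁴ C/m².

σ ≈ 43.2 nC/cm²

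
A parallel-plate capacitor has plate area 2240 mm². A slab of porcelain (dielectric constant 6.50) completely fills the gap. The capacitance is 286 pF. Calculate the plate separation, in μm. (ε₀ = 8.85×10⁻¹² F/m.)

d ≈ 451 μm

A = 2240 mm² = 2.24×10⁻³ m².
d = κε₀A/C = 6.50 × 8.85×10⁻¹² × 2.24×10⁻³ / 2.86×10⁻¹⁰ = 4.51×10⁻⁴ m.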